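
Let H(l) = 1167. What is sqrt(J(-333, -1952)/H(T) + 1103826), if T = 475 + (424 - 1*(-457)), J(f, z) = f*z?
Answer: sqrt(167116339554)/389 ≈ 1050.9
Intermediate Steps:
T = 1356 (T = 475 + (424 + 457) = 475 + 881 = 1356)
sqrt(J(-333, -1952)/H(T) + 1103826) = sqrt(-333*(-1952)/1167 + 1103826) = sqrt(650016*(1/1167) + 1103826) = sqrt(216672/389 + 1103826) = sqrt(429604986/389) = sqrt(167116339554)/389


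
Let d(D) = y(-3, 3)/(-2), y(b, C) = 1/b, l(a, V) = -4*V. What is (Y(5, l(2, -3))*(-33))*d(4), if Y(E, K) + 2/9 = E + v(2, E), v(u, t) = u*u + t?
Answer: -682/9 ≈ -75.778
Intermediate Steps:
v(u, t) = t + u² (v(u, t) = u² + t = t + u²)
Y(E, K) = 34/9 + 2*E (Y(E, K) = -2/9 + (E + (E + 2²)) = -2/9 + (E + (E + 4)) = -2/9 + (E + (4 + E)) = -2/9 + (4 + 2*E) = 34/9 + 2*E)
d(D) = ⅙ (d(D) = 1/(-3*(-2)) = -⅓*(-½) = ⅙)
(Y(5, l(2, -3))*(-33))*d(4) = ((34/9 + 2*5)*(-33))*(⅙) = ((34/9 + 10)*(-33))*(⅙) = ((124/9)*(-33))*(⅙) = -1364/3*⅙ = -682/9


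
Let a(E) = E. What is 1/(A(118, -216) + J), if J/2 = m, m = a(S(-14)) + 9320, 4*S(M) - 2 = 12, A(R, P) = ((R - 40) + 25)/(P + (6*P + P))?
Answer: 1728/32221913 ≈ 5.3628e-5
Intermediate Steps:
A(R, P) = (-15 + R)/(8*P) (A(R, P) = ((-40 + R) + 25)/(P + 7*P) = (-15 + R)/((8*P)) = (-15 + R)*(1/(8*P)) = (-15 + R)/(8*P))
S(M) = 7/2 (S(M) = ½ + (¼)*12 = ½ + 3 = 7/2)
m = 18647/2 (m = 7/2 + 9320 = 18647/2 ≈ 9323.5)
J = 18647 (J = 2*(18647/2) = 18647)
1/(A(118, -216) + J) = 1/((⅛)*(-15 + 118)/(-216) + 18647) = 1/((⅛)*(-1/216)*103 + 18647) = 1/(-103/1728 + 18647) = 1/(32221913/1728) = 1728/32221913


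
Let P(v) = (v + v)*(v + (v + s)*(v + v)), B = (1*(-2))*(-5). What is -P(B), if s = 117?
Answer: -51000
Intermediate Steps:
B = 10 (B = -2*(-5) = 10)
P(v) = 2*v*(v + 2*v*(117 + v)) (P(v) = (v + v)*(v + (v + 117)*(v + v)) = (2*v)*(v + (117 + v)*(2*v)) = (2*v)*(v + 2*v*(117 + v)) = 2*v*(v + 2*v*(117 + v)))
-P(B) = -10²*(470 + 4*10) = -100*(470 + 40) = -100*510 = -1*51000 = -51000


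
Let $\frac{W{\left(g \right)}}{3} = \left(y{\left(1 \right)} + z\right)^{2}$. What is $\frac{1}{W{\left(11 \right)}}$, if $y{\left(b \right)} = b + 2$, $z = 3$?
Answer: $\frac{1}{108} \approx 0.0092593$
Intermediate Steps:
$y{\left(b \right)} = 2 + b$
$W{\left(g \right)} = 108$ ($W{\left(g \right)} = 3 \left(\left(2 + 1\right) + 3\right)^{2} = 3 \left(3 + 3\right)^{2} = 3 \cdot 6^{2} = 3 \cdot 36 = 108$)
$\frac{1}{W{\left(11 \right)}} = \frac{1}{108}$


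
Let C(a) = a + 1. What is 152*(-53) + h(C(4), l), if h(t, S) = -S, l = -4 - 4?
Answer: -8048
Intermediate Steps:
C(a) = 1 + a
l = -8
152*(-53) + h(C(4), l) = 152*(-53) - 1*(-8) = -8056 + 8 = -8048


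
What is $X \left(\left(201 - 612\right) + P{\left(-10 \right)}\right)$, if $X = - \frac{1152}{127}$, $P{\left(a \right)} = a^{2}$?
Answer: $\frac{358272}{127} \approx 2821.0$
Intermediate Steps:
$X = - \frac{1152}{127}$ ($X = \left(-1152\right) \frac{1}{127} = - \frac{1152}{127} \approx -9.0709$)
$X \left(\left(201 - 612\right) + P{\left(-10 \right)}\right) = - \frac{1152 \left(\left(201 - 612\right) + \left(-10\right)^{2}\right)}{127} = - \frac{1152 \left(\left(201 - 612\right) + 100\right)}{127} = - \frac{1152 \left(-411 + 100\right)}{127} = \left(- \frac{1152}{127}\right) \left(-311\right) = \frac{358272}{127}$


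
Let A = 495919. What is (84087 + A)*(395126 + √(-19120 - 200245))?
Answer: 229175450756 + 580006*I*√219365 ≈ 2.2918e+11 + 2.7165e+8*I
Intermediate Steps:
(84087 + A)*(395126 + √(-19120 - 200245)) = (84087 + 495919)*(395126 + √(-19120 - 200245)) = 580006*(395126 + √(-219365)) = 580006*(395126 + I*√219365) = 229175450756 + 580006*I*√219365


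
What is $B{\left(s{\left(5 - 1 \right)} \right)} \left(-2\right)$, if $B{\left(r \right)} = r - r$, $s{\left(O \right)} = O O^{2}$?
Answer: $0$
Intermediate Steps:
$s{\left(O \right)} = O^{3}$
$B{\left(r \right)} = 0$
$B{\left(s{\left(5 - 1 \right)} \right)} \left(-2\right) = 0 \left(-2\right) = 0$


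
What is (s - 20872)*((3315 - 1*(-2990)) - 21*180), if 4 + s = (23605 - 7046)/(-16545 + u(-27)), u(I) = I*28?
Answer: -912010393375/17301 ≈ -5.2714e+7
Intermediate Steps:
u(I) = 28*I
s = -85763/17301 (s = -4 + (23605 - 7046)/(-16545 + 28*(-27)) = -4 + 16559/(-16545 - 756) = -4 + 16559/(-17301) = -4 + 16559*(-1/17301) = -4 - 16559/17301 = -85763/17301 ≈ -4.9571)
(s - 20872)*((3315 - 1*(-2990)) - 21*180) = (-85763/17301 - 20872)*((3315 - 1*(-2990)) - 21*180) = -361192235*((3315 + 2990) - 3780)/17301 = -361192235*(6305 - 3780)/17301 = -361192235/17301*2525 = -912010393375/17301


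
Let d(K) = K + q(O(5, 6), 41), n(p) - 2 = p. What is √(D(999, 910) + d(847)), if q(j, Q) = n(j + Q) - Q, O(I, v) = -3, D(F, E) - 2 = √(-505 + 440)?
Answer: √(848 + I*√65) ≈ 29.121 + 0.1384*I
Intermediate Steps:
n(p) = 2 + p
D(F, E) = 2 + I*√65 (D(F, E) = 2 + √(-505 + 440) = 2 + √(-65) = 2 + I*√65)
q(j, Q) = 2 + j (q(j, Q) = (2 + (j + Q)) - Q = (2 + (Q + j)) - Q = (2 + Q + j) - Q = 2 + j)
d(K) = -1 + K (d(K) = K + (2 - 3) = K - 1 = -1 + K)
√(D(999, 910) + d(847)) = √((2 + I*√65) + (-1 + 847)) = √((2 + I*√65) + 846) = √(848 + I*√65)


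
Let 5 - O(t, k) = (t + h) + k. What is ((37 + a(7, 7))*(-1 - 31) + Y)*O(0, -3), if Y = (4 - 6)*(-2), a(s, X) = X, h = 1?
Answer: -9828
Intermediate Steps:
O(t, k) = 4 - k - t (O(t, k) = 5 - ((t + 1) + k) = 5 - ((1 + t) + k) = 5 - (1 + k + t) = 5 + (-1 - k - t) = 4 - k - t)
Y = 4 (Y = -2*(-2) = 4)
((37 + a(7, 7))*(-1 - 31) + Y)*O(0, -3) = ((37 + 7)*(-1 - 31) + 4)*(4 - 1*(-3) - 1*0) = (44*(-32) + 4)*(4 + 3 + 0) = (-1408 + 4)*7 = -1404*7 = -9828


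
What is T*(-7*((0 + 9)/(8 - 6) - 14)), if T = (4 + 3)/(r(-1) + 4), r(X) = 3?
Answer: 133/2 ≈ 66.500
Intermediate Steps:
T = 1 (T = (4 + 3)/(3 + 4) = 7/7 = 7*(1/7) = 1)
T*(-7*((0 + 9)/(8 - 6) - 14)) = 1*(-7*((0 + 9)/(8 - 6) - 14)) = 1*(-7*(9/2 - 14)) = 1*(-7*(-19/2)) = 1*(133/2) = 133/2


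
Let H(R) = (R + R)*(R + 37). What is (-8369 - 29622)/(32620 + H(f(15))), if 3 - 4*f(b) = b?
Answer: -37991/32416 ≈ -1.1720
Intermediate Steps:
f(b) = ¾ - b/4
H(R) = 2*R*(37 + R) (H(R) = (2*R)*(37 + R) = 2*R*(37 + R))
(-8369 - 29622)/(32620 + H(f(15))) = (-8369 - 29622)/(32620 + 2*(¾ - ¼*15)*(37 + (¾ - ¼*15))) = -37991/(32620 + 2*(¾ - 15/4)*(37 + (¾ - 15/4))) = -37991/(32620 + 2*(-3)*(37 - 3)) = -37991/(32620 + 2*(-3)*34) = -37991/(32620 - 204) = -37991/32416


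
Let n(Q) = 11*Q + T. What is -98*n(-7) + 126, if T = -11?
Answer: 8750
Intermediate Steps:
n(Q) = -11 + 11*Q (n(Q) = 11*Q - 11 = -11 + 11*Q)
-98*n(-7) + 126 = -98*(-11 + 11*(-7)) + 126 = -98*(-11 - 77) + 126 = -98*(-88) + 126 = 8624 + 126 = 8750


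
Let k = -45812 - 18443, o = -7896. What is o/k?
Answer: 7896/64255 ≈ 0.12289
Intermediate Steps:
k = -64255
o/k = -7896/(-64255) = -7896*(-1/64255) = 7896/64255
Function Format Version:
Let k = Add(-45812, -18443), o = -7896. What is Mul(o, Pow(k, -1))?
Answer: Rational(7896, 64255) ≈ 0.12289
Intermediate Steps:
k = -64255
Mul(o, Pow(k, -1)) = Mul(-7896, Pow(-64255, -1)) = Mul(-7896, Rational(-1, 64255)) = Rational(7896, 64255)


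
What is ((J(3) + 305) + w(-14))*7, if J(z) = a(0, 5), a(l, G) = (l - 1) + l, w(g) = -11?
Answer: 2051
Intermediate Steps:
a(l, G) = -1 + 2*l (a(l, G) = (-1 + l) + l = -1 + 2*l)
J(z) = -1 (J(z) = -1 + 2*0 = -1 + 0 = -1)
((J(3) + 305) + w(-14))*7 = ((-1 + 305) - 11)*7 = (304 - 11)*7 = 293*7 = 2051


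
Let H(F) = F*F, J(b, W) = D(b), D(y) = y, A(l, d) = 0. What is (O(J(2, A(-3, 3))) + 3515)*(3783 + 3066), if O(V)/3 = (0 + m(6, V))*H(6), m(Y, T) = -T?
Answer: 22594851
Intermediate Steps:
J(b, W) = b
H(F) = F²
O(V) = -108*V (O(V) = 3*((0 - V)*6²) = 3*(-V*36) = 3*(-36*V) = -108*V)
(O(J(2, A(-3, 3))) + 3515)*(3783 + 3066) = (-108*2 + 3515)*(3783 + 3066) = (-216 + 3515)*6849 = 3299*6849 = 22594851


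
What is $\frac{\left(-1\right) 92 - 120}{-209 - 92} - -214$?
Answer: $\frac{64626}{301} \approx 214.7$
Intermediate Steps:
$\frac{\left(-1\right) 92 - 120}{-209 - 92} - -214 = \frac{-92 - 120}{-301} + 214 = \left(-212\right) \left(- \frac{1}{301}\right) + 214 = \frac{212}{301} + 214 = \frac{64626}{301}$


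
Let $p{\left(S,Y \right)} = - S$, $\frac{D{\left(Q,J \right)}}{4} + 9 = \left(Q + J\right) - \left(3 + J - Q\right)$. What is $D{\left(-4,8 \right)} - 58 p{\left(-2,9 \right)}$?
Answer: $-196$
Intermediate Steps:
$D{\left(Q,J \right)} = -48 + 8 Q$ ($D{\left(Q,J \right)} = -36 + 4 \left(\left(Q + J\right) - \left(3 + J - Q\right)\right) = -36 + 4 \left(\left(J + Q\right) - \left(3 + J - Q\right)\right) = -36 + 4 \left(-3 + 2 Q\right) = -36 + \left(-12 + 8 Q\right) = -48 + 8 Q$)
$D{\left(-4,8 \right)} - 58 p{\left(-2,9 \right)} = \left(-48 + 8 \left(-4\right)\right) - 58 \left(\left(-1\right) \left(-2\right)\right) = \left(-48 - 32\right) - 116 = -80 - 116 = -196$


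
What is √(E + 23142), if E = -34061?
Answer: I*√10919 ≈ 104.49*I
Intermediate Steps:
√(E + 23142) = √(-34061 + 23142) = √(-10919) = I*√10919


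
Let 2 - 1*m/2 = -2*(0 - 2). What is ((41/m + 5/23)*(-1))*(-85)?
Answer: -78455/92 ≈ -852.77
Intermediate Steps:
m = -4 (m = 4 - (-4)*(0 - 2) = 4 - (-4)*(-2) = 4 - 2*4 = 4 - 8 = -4)
((41/m + 5/23)*(-1))*(-85) = ((41/(-4) + 5/23)*(-1))*(-85) = ((41*(-¼) + 5*(1/23))*(-1))*(-85) = ((-41/4 + 5/23)*(-1))*(-85) = -923/92*(-1)*(-85) = (923/92)*(-85) = -78455/92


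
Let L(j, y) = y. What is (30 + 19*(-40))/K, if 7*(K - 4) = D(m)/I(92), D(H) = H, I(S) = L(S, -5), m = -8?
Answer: -12775/74 ≈ -172.64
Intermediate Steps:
I(S) = -5
K = 148/35 (K = 4 + (-8/(-5))/7 = 4 + (-8*(-⅕))/7 = 4 + (⅐)*(8/5) = 4 + 8/35 = 148/35 ≈ 4.2286)
(30 + 19*(-40))/K = (30 + 19*(-40))/(148/35) = (30 - 760)*(35/148) = -730*35/148 = -12775/74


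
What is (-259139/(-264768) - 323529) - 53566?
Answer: -99842429821/264768 ≈ -3.7709e+5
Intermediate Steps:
(-259139/(-264768) - 323529) - 53566 = (-259139*(-1/264768) - 323529) - 53566 = (259139/264768 - 323529) - 53566 = -85659867133/264768 - 53566 = -99842429821/264768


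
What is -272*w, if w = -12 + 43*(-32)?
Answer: 377536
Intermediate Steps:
w = -1388 (w = -12 - 1376 = -1388)
-272*w = -272*(-1388) = 377536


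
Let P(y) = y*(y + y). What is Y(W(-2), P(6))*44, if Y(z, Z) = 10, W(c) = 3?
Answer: 440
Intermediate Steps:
P(y) = 2*y² (P(y) = y*(2*y) = 2*y²)
Y(W(-2), P(6))*44 = 10*44 = 440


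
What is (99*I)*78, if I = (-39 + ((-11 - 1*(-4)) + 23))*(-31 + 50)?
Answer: -3374514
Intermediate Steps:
I = -437 (I = (-39 + ((-11 + 4) + 23))*19 = (-39 + (-7 + 23))*19 = (-39 + 16)*19 = -23*19 = -437)
(99*I)*78 = (99*(-437))*78 = -43263*78 = -3374514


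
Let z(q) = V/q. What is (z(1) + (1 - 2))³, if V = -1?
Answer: -8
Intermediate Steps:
z(q) = -1/q
(z(1) + (1 - 2))³ = (-1/1 + (1 - 2))³ = (-1*1 - 1)³ = (-1 - 1)³ = (-2)³ = -8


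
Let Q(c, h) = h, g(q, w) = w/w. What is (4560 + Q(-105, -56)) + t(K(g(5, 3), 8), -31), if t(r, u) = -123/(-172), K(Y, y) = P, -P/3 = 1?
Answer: 774811/172 ≈ 4504.7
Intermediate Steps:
P = -3 (P = -3*1 = -3)
g(q, w) = 1
K(Y, y) = -3
t(r, u) = 123/172 (t(r, u) = -123*(-1/172) = 123/172)
(4560 + Q(-105, -56)) + t(K(g(5, 3), 8), -31) = (4560 - 56) + 123/172 = 4504 + 123/172 = 774811/172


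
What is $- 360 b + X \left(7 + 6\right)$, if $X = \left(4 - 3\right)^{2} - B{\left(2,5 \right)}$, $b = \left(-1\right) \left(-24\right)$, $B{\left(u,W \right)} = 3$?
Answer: $-8666$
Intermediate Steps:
$b = 24$
$X = -2$ ($X = \left(4 - 3\right)^{2} - 3 = 1^{2} - 3 = 1 - 3 = -2$)
$- 360 b + X \left(7 + 6\right) = \left(-360\right) 24 - 2 \left(7 + 6\right) = -8640 - 26 = -8666$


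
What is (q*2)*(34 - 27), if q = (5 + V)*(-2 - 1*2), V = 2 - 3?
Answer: -224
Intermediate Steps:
V = -1
q = -16 (q = (5 - 1)*(-2 - 1*2) = 4*(-2 - 2) = 4*(-4) = -16)
(q*2)*(34 - 27) = (-16*2)*(34 - 27) = -32*7 = -224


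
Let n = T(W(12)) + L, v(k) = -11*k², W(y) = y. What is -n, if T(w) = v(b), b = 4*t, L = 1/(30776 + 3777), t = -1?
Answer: 6081327/34553 ≈ 176.00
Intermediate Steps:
L = 1/34553 ≈ 2.8941e-5
b = -4 (b = 4*(-1) = -4)
T(w) = -176 (T(w) = -11*(-4)² = -11*16 = -176)
n = -6081327/34553 (n = -176 + 1/34553 = -6081327/34553 ≈ -176.00)
-n = -1*(-6081327/34553) = 6081327/34553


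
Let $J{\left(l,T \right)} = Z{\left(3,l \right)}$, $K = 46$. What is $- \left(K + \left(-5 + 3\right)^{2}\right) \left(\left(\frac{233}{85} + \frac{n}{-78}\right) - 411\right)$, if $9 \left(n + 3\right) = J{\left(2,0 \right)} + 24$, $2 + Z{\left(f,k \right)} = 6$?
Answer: $\frac{121804445}{5967} \approx 20413.0$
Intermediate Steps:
$Z{\left(f,k \right)} = 4$ ($Z{\left(f,k \right)} = -2 + 6 = 4$)
$J{\left(l,T \right)} = 4$
$n = \frac{1}{9}$ ($n = -3 + \frac{4 + 24}{9} = -3 + \frac{1}{9} \cdot 28 = -3 + \frac{28}{9} = \frac{1}{9} \approx 0.11111$)
$- \left(K + \left(-5 + 3\right)^{2}\right) \left(\left(\frac{233}{85} + \frac{n}{-78}\right) - 411\right) = - \left(46 + \left(-5 + 3\right)^{2}\right) \left(\left(\frac{233}{85} + \frac{1}{9 \left(-78\right)}\right) - 411\right) = - \left(46 + \left(-2\right)^{2}\right) \left(\left(233 \cdot \frac{1}{85} + \frac{1}{9} \left(- \frac{1}{78}\right)\right) - 411\right) = - \left(46 + 4\right) \left(\left(\frac{233}{85} - \frac{1}{702}\right) - 411\right) = - 50 \left(\frac{163481}{59670} - 411\right) = - \frac{50 \left(-24360889\right)}{59670} = \left(-1\right) \left(- \frac{121804445}{5967}\right) = \frac{121804445}{5967}$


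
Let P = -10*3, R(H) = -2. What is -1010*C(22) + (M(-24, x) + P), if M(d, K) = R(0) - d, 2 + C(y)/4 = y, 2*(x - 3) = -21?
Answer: -80808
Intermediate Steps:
x = -15/2 (x = 3 + (½)*(-21) = 3 - 21/2 = -15/2 ≈ -7.5000)
C(y) = -8 + 4*y
M(d, K) = -2 - d
P = -30
-1010*C(22) + (M(-24, x) + P) = -1010*(-8 + 4*22) + ((-2 - 1*(-24)) - 30) = -1010*(-8 + 88) + ((-2 + 24) - 30) = -1010*80 + (22 - 30) = -80800 - 8 = -80808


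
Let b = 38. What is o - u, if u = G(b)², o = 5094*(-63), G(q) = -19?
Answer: -321283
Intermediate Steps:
o = -320922
u = 361 (u = (-19)² = 361)
o - u = -320922 - 1*361 = -320922 - 361 = -321283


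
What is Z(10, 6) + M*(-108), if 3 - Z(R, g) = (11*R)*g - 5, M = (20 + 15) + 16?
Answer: -6160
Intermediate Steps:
M = 51 (M = 35 + 16 = 51)
Z(R, g) = 8 - 11*R*g (Z(R, g) = 3 - ((11*R)*g - 5) = 3 - (11*R*g - 5) = 3 - (-5 + 11*R*g) = 3 + (5 - 11*R*g) = 8 - 11*R*g)
Z(10, 6) + M*(-108) = (8 - 11*10*6) + 51*(-108) = (8 - 660) - 5508 = -652 - 5508 = -6160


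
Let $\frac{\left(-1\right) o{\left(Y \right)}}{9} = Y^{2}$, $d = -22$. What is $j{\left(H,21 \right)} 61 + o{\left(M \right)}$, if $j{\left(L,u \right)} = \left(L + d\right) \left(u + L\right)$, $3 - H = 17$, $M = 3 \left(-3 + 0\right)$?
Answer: $-16101$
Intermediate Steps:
$M = -9$ ($M = 3 \left(-3\right) = -9$)
$H = -14$ ($H = 3 - 17 = -14$)
$j{\left(L,u \right)} = \left(-22 + L\right) \left(L + u\right)$ ($j{\left(L,u \right)} = \left(L - 22\right) \left(u + L\right) = \left(-22 + L\right) \left(L + u\right)$)
$o{\left(Y \right)} = - 9 Y^{2}$
$j{\left(H,21 \right)} 61 + o{\left(M \right)} = \left(\left(-14\right)^{2} - -308 - 462 - 294\right) 61 - 9 \left(-9\right)^{2} = \left(196 + 308 - 462 - 294\right) 61 - 729 = \left(-252\right) 61 - 729 = -15372 - 729 = -16101$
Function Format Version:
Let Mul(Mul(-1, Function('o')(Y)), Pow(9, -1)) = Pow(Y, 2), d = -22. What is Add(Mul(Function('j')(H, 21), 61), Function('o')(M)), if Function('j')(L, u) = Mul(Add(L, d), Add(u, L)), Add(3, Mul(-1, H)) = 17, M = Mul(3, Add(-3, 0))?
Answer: -16101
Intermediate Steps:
M = -9 (M = Mul(3, -3) = -9)
H = -14 (H = Add(3, Mul(-1, 17)) = Add(3, -17) = -14)
Function('j')(L, u) = Mul(Add(-22, L), Add(L, u)) (Function('j')(L, u) = Mul(Add(L, -22), Add(u, L)) = Mul(Add(-22, L), Add(L, u)))
Function('o')(Y) = Mul(-9, Pow(Y, 2))
Add(Mul(Function('j')(H, 21), 61), Function('o')(M)) = Add(Mul(Add(Pow(-14, 2), Mul(-22, -14), Mul(-22, 21), Mul(-14, 21)), 61), Mul(-9, Pow(-9, 2))) = Add(Mul(Add(196, 308, -462, -294), 61), Mul(-9, 81)) = Add(Mul(-252, 61), -729) = Add(-15372, -729) = -16101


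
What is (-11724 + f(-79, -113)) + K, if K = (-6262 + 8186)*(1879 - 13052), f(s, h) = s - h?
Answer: -21508542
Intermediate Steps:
K = -21496852 (K = 1924*(-11173) = -21496852)
(-11724 + f(-79, -113)) + K = (-11724 + (-79 - 1*(-113))) - 21496852 = (-11724 + (-79 + 113)) - 21496852 = (-11724 + 34) - 21496852 = -11690 - 21496852 = -21508542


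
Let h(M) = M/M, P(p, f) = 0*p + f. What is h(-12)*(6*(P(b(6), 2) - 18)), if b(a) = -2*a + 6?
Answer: -96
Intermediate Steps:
b(a) = 6 - 2*a
P(p, f) = f (P(p, f) = 0 + f = f)
h(M) = 1
h(-12)*(6*(P(b(6), 2) - 18)) = 1*(6*(2 - 18)) = 1*(6*(-16)) = 1*(-96) = -96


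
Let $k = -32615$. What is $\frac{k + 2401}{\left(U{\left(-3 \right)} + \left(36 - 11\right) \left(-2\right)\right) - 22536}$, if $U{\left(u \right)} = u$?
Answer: $\frac{30214}{22589} \approx 1.3376$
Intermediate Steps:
$\frac{k + 2401}{\left(U{\left(-3 \right)} + \left(36 - 11\right) \left(-2\right)\right) - 22536} = \frac{-32615 + 2401}{\left(-3 + \left(36 - 11\right) \left(-2\right)\right) - 22536} = - \frac{30214}{\left(-3 + 25 \left(-2\right)\right) - 22536} = - \frac{30214}{\left(-3 - 50\right) - 22536} = - \frac{30214}{-53 - 22536} = - \frac{30214}{-22589} = \left(-30214\right) \left(- \frac{1}{22589}\right) = \frac{30214}{22589}$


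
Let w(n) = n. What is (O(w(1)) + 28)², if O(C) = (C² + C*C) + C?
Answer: 961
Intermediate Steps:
O(C) = C + 2*C² (O(C) = (C² + C²) + C = 2*C² + C = C + 2*C²)
(O(w(1)) + 28)² = (1*(1 + 2*1) + 28)² = (1*(1 + 2) + 28)² = (1*3 + 28)² = (3 + 28)² = 31² = 961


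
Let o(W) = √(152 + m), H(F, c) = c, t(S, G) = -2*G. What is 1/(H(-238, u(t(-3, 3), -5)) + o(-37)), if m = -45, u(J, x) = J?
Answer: 6/71 + √107/71 ≈ 0.23020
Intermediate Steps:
o(W) = √107 (o(W) = √(152 - 45) = √107)
1/(H(-238, u(t(-3, 3), -5)) + o(-37)) = 1/(-2*3 + √107) = 1/(-6 + √107)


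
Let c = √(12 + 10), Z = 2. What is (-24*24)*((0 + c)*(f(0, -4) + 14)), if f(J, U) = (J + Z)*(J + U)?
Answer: -3456*√22 ≈ -16210.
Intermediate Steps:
c = √22 ≈ 4.6904
f(J, U) = (2 + J)*(J + U) (f(J, U) = (J + 2)*(J + U) = (2 + J)*(J + U))
(-24*24)*((0 + c)*(f(0, -4) + 14)) = (-24*24)*((0 + √22)*((0² + 2*0 + 2*(-4) + 0*(-4)) + 14)) = -576*√22*((0 + 0 - 8 + 0) + 14) = -576*√22*(-8 + 14) = -576*√22*6 = -3456*√22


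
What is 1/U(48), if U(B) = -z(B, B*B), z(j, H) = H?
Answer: -1/2304 ≈ -0.00043403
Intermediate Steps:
U(B) = -B² (U(B) = -B*B = -B²)
1/U(48) = 1/(-1*48²) = 1/(-1*2304) = 1/(-2304) = -1/2304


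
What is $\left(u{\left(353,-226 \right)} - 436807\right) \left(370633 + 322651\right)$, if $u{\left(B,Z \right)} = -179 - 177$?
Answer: $-303078113292$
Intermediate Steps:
$u{\left(B,Z \right)} = -356$ ($u{\left(B,Z \right)} = -179 - 177 = -356$)
$\left(u{\left(353,-226 \right)} - 436807\right) \left(370633 + 322651\right) = \left(-356 - 436807\right) \left(370633 + 322651\right) = \left(-437163\right) 693284 = -303078113292$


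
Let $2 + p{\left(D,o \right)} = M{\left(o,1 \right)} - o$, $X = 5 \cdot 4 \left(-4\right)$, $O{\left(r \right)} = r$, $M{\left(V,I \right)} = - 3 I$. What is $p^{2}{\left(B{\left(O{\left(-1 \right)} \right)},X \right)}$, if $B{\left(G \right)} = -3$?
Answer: $5625$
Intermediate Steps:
$X = -80$ ($X = 20 \left(-4\right) = -80$)
$p{\left(D,o \right)} = -5 - o$ ($p{\left(D,o \right)} = -2 - \left(3 + o\right) = -5 - o$)
$p^{2}{\left(B{\left(O{\left(-1 \right)} \right)},X \right)} = \left(-5 - -80\right)^{2} = \left(-5 + 80\right)^{2} = 75^{2} = 5625$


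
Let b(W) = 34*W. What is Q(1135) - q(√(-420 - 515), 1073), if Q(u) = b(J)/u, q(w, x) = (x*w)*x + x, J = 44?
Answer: -1216359/1135 - 1151329*I*√935 ≈ -1071.7 - 3.5205e+7*I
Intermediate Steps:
q(w, x) = x + w*x² (q(w, x) = (w*x)*x + x = w*x² + x = x + w*x²)
Q(u) = 1496/u (Q(u) = (34*44)/u = 1496/u)
Q(1135) - q(√(-420 - 515), 1073) = 1496/1135 - 1073*(1 + √(-420 - 515)*1073) = 1496*(1/1135) - 1073*(1 + √(-935)*1073) = 1496/1135 - 1073*(1 + (I*√935)*1073) = 1496/1135 - 1073*(1 + 1073*I*√935) = 1496/1135 - (1073 + 1151329*I*√935) = 1496/1135 + (-1073 - 1151329*I*√935) = -1216359/1135 - 1151329*I*√935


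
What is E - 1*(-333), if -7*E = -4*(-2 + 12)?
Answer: 2371/7 ≈ 338.71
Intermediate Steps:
E = 40/7 (E = -(-4)*(-2 + 12)/7 = -(-4)*10/7 = -⅐*(-40) = 40/7 ≈ 5.7143)
E - 1*(-333) = 40/7 - 1*(-333) = 40/7 + 333 = 2371/7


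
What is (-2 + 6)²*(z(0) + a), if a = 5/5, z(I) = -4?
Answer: -48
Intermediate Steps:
a = 1 (a = 5*(⅕) = 1)
(-2 + 6)²*(z(0) + a) = (-2 + 6)²*(-4 + 1) = 4²*(-3) = 16*(-3) = -48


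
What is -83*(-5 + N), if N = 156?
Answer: -12533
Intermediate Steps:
-83*(-5 + N) = -83*(-5 + 156) = -83*151 = -12533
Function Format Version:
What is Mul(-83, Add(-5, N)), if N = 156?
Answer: -12533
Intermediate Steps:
Mul(-83, Add(-5, N)) = Mul(-83, Add(-5, 156)) = Mul(-83, 151) = -12533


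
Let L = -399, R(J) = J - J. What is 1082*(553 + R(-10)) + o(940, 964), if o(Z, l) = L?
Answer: 597947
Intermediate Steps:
R(J) = 0
o(Z, l) = -399
1082*(553 + R(-10)) + o(940, 964) = 1082*(553 + 0) - 399 = 1082*553 - 399 = 598346 - 399 = 597947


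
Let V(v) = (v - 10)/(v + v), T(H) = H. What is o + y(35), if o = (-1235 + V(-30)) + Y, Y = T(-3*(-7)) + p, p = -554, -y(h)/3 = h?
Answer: -5617/3 ≈ -1872.3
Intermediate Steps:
y(h) = -3*h
V(v) = (-10 + v)/(2*v) (V(v) = (-10 + v)/((2*v)) = (-10 + v)*(1/(2*v)) = (-10 + v)/(2*v))
Y = -533 (Y = -3*(-7) - 554 = 21 - 554 = -533)
o = -5302/3 (o = (-1235 + (½)*(-10 - 30)/(-30)) - 533 = (-1235 + (½)*(-1/30)*(-40)) - 533 = (-1235 + ⅔) - 533 = -3703/3 - 533 = -5302/3 ≈ -1767.3)
o + y(35) = -5302/3 - 3*35 = -5302/3 - 105 = -5617/3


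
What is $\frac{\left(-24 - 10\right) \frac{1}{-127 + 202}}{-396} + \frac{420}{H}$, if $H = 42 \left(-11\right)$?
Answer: $- \frac{13483}{14850} \approx -0.90795$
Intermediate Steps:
$H = -462$
$\frac{\left(-24 - 10\right) \frac{1}{-127 + 202}}{-396} + \frac{420}{H} = \frac{\left(-24 - 10\right) \frac{1}{-127 + 202}}{-396} + \frac{420}{-462} = - \frac{34}{75} \left(- \frac{1}{396}\right) + 420 \left(- \frac{1}{462}\right) = \left(-34\right) \frac{1}{75} \left(- \frac{1}{396}\right) - \frac{10}{11} = \left(- \frac{34}{75}\right) \left(- \frac{1}{396}\right) - \frac{10}{11} = \frac{17}{14850} - \frac{10}{11} = - \frac{13483}{14850}$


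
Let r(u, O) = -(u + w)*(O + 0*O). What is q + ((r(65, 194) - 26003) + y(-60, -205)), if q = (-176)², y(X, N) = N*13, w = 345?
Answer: -77232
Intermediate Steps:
y(X, N) = 13*N
r(u, O) = -O*(345 + u) (r(u, O) = -(u + 345)*(O + 0*O) = -(345 + u)*(O + 0) = -(345 + u)*O = -O*(345 + u))
q = 30976
q + ((r(65, 194) - 26003) + y(-60, -205)) = 30976 + ((-1*194*(345 + 65) - 26003) + 13*(-205)) = 30976 + ((-1*194*410 - 26003) - 2665) = 30976 + ((-79540 - 26003) - 2665) = 30976 + (-105543 - 2665) = 30976 - 108208 = -77232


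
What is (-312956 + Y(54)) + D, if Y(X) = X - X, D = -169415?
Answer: -482371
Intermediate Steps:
Y(X) = 0
(-312956 + Y(54)) + D = (-312956 + 0) - 169415 = -312956 - 169415 = -482371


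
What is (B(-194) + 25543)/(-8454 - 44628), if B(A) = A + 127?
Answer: -4246/8847 ≈ -0.47994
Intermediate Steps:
B(A) = 127 + A
(B(-194) + 25543)/(-8454 - 44628) = ((127 - 194) + 25543)/(-8454 - 44628) = (-67 + 25543)/(-53082) = 25476*(-1/53082) = -4246/8847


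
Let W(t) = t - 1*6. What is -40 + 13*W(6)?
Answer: -40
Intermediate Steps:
W(t) = -6 + t (W(t) = t - 6 = -6 + t)
-40 + 13*W(6) = -40 + 13*(-6 + 6) = -40 + 13*0 = -40 + 0 = -40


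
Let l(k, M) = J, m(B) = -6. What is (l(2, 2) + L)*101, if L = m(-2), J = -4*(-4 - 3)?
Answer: 2222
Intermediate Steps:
J = 28 (J = -4*(-7) = 28)
L = -6
l(k, M) = 28
(l(2, 2) + L)*101 = (28 - 6)*101 = 22*101 = 2222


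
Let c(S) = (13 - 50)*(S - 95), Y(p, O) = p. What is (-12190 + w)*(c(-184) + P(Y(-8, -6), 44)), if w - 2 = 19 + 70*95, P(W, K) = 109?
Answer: -57574208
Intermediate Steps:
c(S) = 3515 - 37*S (c(S) = -37*(-95 + S) = 3515 - 37*S)
w = 6671 (w = 2 + (19 + 70*95) = 2 + (19 + 6650) = 2 + 6669 = 6671)
(-12190 + w)*(c(-184) + P(Y(-8, -6), 44)) = (-12190 + 6671)*((3515 - 37*(-184)) + 109) = -5519*((3515 + 6808) + 109) = -5519*(10323 + 109) = -5519*10432 = -57574208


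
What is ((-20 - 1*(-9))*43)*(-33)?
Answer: 15609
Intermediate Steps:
((-20 - 1*(-9))*43)*(-33) = ((-20 + 9)*43)*(-33) = -11*43*(-33) = -473*(-33) = 15609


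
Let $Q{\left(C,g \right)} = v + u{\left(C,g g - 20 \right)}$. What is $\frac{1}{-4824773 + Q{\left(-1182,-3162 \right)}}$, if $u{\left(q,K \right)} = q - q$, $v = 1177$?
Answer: $- \frac{1}{4823596} \approx -2.0731 \cdot 10^{-7}$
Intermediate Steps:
$u{\left(q,K \right)} = 0$
$Q{\left(C,g \right)} = 1177$ ($Q{\left(C,g \right)} = 1177 + 0 = 1177$)
$\frac{1}{-4824773 + Q{\left(-1182,-3162 \right)}} = \frac{1}{-4824773 + 1177} = \frac{1}{-4823596} = - \frac{1}{4823596}$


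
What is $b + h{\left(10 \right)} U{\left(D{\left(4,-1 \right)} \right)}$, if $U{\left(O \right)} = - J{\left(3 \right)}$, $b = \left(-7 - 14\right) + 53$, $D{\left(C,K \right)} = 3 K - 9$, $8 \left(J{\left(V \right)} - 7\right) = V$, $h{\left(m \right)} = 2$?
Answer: $\frac{69}{4} \approx 17.25$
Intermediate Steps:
$J{\left(V \right)} = 7 + \frac{V}{8}$
$D{\left(C,K \right)} = -9 + 3 K$ ($D{\left(C,K \right)} = 3 K - 9 = -9 + 3 K$)
$b = 32$ ($b = -21 + 53 = 32$)
$U{\left(O \right)} = - \frac{59}{8}$ ($U{\left(O \right)} = - (7 + \frac{1}{8} \cdot 3) = - (7 + \frac{3}{8}) = \left(-1\right) \frac{59}{8} = - \frac{59}{8}$)
$b + h{\left(10 \right)} U{\left(D{\left(4,-1 \right)} \right)} = 32 + 2 \left(- \frac{59}{8}\right) = 32 - \frac{59}{4} = \frac{69}{4}$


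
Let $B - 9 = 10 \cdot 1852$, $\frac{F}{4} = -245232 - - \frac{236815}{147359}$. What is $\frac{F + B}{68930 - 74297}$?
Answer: $\frac{47272402327}{263625251} \approx 179.32$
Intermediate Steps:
$F = - \frac{144547621892}{147359}$ ($F = 4 \left(-245232 - - \frac{236815}{147359}\right) = 4 \left(-245232 + \frac{236815}{147359}\right) = 4 \left(- \frac{36136905473}{147359}\right) = - \frac{144547621892}{147359} \approx -9.8092 \cdot 10^{5}$)
$B = 18529$ ($B = 9 + 10 \cdot 1852 = 9 + 18520 = 18529$)
$\frac{F + B}{68930 - 74297} = \frac{- \frac{144547621892}{147359} + 18529}{68930 - 74297} = - \frac{141817206981}{147359 \left(-5367\right)} = \left(- \frac{141817206981}{147359}\right) \left(- \frac{1}{5367}\right) = \frac{47272402327}{263625251}$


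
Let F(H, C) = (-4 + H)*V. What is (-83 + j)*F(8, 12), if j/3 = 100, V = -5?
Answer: -4340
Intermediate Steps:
j = 300 (j = 3*100 = 300)
F(H, C) = 20 - 5*H (F(H, C) = (-4 + H)*(-5) = 20 - 5*H)
(-83 + j)*F(8, 12) = (-83 + 300)*(20 - 5*8) = 217*(20 - 40) = 217*(-20) = -4340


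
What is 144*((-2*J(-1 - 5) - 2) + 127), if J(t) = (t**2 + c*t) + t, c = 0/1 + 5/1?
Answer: 18000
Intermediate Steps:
c = 5 (c = 0*1 + 5*1 = 0 + 5 = 5)
J(t) = t**2 + 6*t (J(t) = (t**2 + 5*t) + t = t**2 + 6*t)
144*((-2*J(-1 - 5) - 2) + 127) = 144*((-2*(-1 - 5)*(6 + (-1 - 5)) - 2) + 127) = 144*((-(-12)*(6 - 6) - 2) + 127) = 144*((-(-12)*0 - 2) + 127) = 144*((-2*0 - 2) + 127) = 144*((0 - 2) + 127) = 144*(-2 + 127) = 144*125 = 18000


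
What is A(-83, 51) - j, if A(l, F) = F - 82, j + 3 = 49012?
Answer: -49040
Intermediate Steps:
j = 49009 (j = -3 + 49012 = 49009)
A(l, F) = -82 + F
A(-83, 51) - j = (-82 + 51) - 1*49009 = -31 - 49009 = -49040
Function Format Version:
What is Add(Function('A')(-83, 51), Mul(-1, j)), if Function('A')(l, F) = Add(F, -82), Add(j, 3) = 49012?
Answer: -49040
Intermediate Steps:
j = 49009 (j = Add(-3, 49012) = 49009)
Function('A')(l, F) = Add(-82, F)
Add(Function('A')(-83, 51), Mul(-1, j)) = Add(Add(-82, 51), Mul(-1, 49009)) = Add(-31, -49009) = -49040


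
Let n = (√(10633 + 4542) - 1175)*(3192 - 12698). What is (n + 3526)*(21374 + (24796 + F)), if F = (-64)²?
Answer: 561625838216 - 2389142980*√607 ≈ 5.0276e+11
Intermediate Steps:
F = 4096
n = 11169550 - 47530*√607 (n = (√15175 - 1175)*(-9506) = (5*√607 - 1175)*(-9506) = (-1175 + 5*√607)*(-9506) = 11169550 - 47530*√607 ≈ 9.9985e+6)
(n + 3526)*(21374 + (24796 + F)) = ((11169550 - 47530*√607) + 3526)*(21374 + (24796 + 4096)) = (11173076 - 47530*√607)*(21374 + 28892) = (11173076 - 47530*√607)*50266 = 561625838216 - 2389142980*√607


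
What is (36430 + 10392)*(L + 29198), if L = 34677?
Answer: 2990755250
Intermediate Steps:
(36430 + 10392)*(L + 29198) = (36430 + 10392)*(34677 + 29198) = 46822*63875 = 2990755250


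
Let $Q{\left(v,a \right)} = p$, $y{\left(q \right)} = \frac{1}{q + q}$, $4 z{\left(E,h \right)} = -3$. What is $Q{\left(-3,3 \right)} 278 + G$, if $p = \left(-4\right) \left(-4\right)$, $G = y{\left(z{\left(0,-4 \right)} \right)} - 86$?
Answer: $\frac{13084}{3} \approx 4361.3$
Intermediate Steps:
$z{\left(E,h \right)} = - \frac{3}{4}$ ($z{\left(E,h \right)} = \frac{1}{4} \left(-3\right) = - \frac{3}{4}$)
$y{\left(q \right)} = \frac{1}{2 q}$
$G = - \frac{260}{3}$ ($G = \frac{1}{2 \left(- \frac{3}{4}\right)} - 86 = \frac{1}{2} \left(- \frac{4}{3}\right) - 86 = - \frac{2}{3} - 86 = - \frac{260}{3} \approx -86.667$)
$p = 16$
$Q{\left(v,a \right)} = 16$
$Q{\left(-3,3 \right)} 278 + G = 16 \cdot 278 - \frac{260}{3} = 4448 - \frac{260}{3} = \frac{13084}{3}$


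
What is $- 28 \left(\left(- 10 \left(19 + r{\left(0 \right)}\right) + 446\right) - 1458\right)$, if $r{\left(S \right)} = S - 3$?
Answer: $32816$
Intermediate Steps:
$r{\left(S \right)} = -3 + S$ ($r{\left(S \right)} = S - 3 = -3 + S$)
$- 28 \left(\left(- 10 \left(19 + r{\left(0 \right)}\right) + 446\right) - 1458\right) = - 28 \left(\left(- 10 \left(19 + \left(-3 + 0\right)\right) + 446\right) - 1458\right) = - 28 \left(\left(- 10 \left(19 - 3\right) + 446\right) - 1458\right) = - 28 \left(\left(\left(-10\right) 16 + 446\right) - 1458\right) = - 28 \left(\left(-160 + 446\right) - 1458\right) = - 28 \left(286 - 1458\right) = \left(-28\right) \left(-1172\right) = 32816$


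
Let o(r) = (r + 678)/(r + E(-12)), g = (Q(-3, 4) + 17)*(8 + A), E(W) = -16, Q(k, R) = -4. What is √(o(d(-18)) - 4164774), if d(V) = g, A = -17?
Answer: 9*I*√909515579/133 ≈ 2040.8*I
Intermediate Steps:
g = -117 (g = (-4 + 17)*(8 - 17) = 13*(-9) = -117)
d(V) = -117
o(r) = (678 + r)/(-16 + r) (o(r) = (r + 678)/(r - 16) = (678 + r)/(-16 + r))
√(o(d(-18)) - 4164774) = √((678 - 117)/(-16 - 117) - 4164774) = √(561/(-133) - 4164774) = √(-1/133*561 - 4164774) = √(-561/133 - 4164774) = √(-553915503/133) = 9*I*√909515579/133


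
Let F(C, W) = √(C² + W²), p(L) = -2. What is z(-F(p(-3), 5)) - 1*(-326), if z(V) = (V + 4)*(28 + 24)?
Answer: 534 - 52*√29 ≈ 253.97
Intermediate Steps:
z(V) = 208 + 52*V (z(V) = (4 + V)*52 = 208 + 52*V)
z(-F(p(-3), 5)) - 1*(-326) = (208 + 52*(-√((-2)² + 5²))) - 1*(-326) = (208 + 52*(-√(4 + 25))) + 326 = (208 + 52*(-√29)) + 326 = (208 - 52*√29) + 326 = 534 - 52*√29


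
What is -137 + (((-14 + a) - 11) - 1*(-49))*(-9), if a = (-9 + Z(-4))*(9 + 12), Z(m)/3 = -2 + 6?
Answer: -920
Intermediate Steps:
Z(m) = 12 (Z(m) = 3*(-2 + 6) = 3*4 = 12)
a = 63 (a = (-9 + 12)*(9 + 12) = 3*21 = 63)
-137 + (((-14 + a) - 11) - 1*(-49))*(-9) = -137 + (((-14 + 63) - 11) - 1*(-49))*(-9) = -137 + ((49 - 11) + 49)*(-9) = -137 + (38 + 49)*(-9) = -137 + 87*(-9) = -137 - 783 = -920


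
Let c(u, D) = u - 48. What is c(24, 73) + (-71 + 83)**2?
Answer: 120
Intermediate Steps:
c(u, D) = -48 + u
c(24, 73) + (-71 + 83)**2 = (-48 + 24) + (-71 + 83)**2 = -24 + 12**2 = -24 + 144 = 120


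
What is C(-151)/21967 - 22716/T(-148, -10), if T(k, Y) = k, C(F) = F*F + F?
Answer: 125588643/812779 ≈ 154.52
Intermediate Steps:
C(F) = F + F**2 (C(F) = F**2 + F = F + F**2)
C(-151)/21967 - 22716/T(-148, -10) = -151*(1 - 151)/21967 - 22716/(-148) = -151*(-150)*(1/21967) - 22716*(-1/148) = 22650*(1/21967) + 5679/37 = 22650/21967 + 5679/37 = 125588643/812779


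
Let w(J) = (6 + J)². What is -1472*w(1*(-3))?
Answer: -13248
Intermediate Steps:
-1472*w(1*(-3)) = -1472*(6 + 1*(-3))² = -1472*(6 - 3)² = -1472*3² = -1472*9 = -13248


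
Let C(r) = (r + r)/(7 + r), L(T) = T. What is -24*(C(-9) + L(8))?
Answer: -408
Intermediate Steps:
C(r) = 2*r/(7 + r) (C(r) = (2*r)/(7 + r) = 2*r/(7 + r))
-24*(C(-9) + L(8)) = -24*(2*(-9)/(7 - 9) + 8) = -24*(2*(-9)/(-2) + 8) = -24*(2*(-9)*(-½) + 8) = -24*(9 + 8) = -24*17 = -408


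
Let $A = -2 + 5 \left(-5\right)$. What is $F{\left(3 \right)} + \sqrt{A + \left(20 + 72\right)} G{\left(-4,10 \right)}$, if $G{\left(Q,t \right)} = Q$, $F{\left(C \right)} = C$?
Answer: $3 - 4 \sqrt{65} \approx -29.249$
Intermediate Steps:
$A = -27$ ($A = -2 - 25 = -27$)
$F{\left(3 \right)} + \sqrt{A + \left(20 + 72\right)} G{\left(-4,10 \right)} = 3 + \sqrt{-27 + \left(20 + 72\right)} \left(-4\right) = 3 + \sqrt{-27 + 92} \left(-4\right) = 3 + \sqrt{65} \left(-4\right) = 3 - 4 \sqrt{65}$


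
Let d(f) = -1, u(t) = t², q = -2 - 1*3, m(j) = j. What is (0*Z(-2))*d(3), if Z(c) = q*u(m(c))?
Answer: 0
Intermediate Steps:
q = -5 (q = -2 - 3 = -5)
Z(c) = -5*c²
(0*Z(-2))*d(3) = (0*(-5*(-2)²))*(-1) = (0*(-5*4))*(-1) = (0*(-20))*(-1) = 0*(-1) = 0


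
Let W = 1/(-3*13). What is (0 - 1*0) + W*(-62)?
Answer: 62/39 ≈ 1.5897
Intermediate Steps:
W = -1/39 (W = 1/(-39) = -1/39 ≈ -0.025641)
(0 - 1*0) + W*(-62) = (0 - 1*0) - 1/39*(-62) = (0 + 0) + 62/39 = 0 + 62/39 = 62/39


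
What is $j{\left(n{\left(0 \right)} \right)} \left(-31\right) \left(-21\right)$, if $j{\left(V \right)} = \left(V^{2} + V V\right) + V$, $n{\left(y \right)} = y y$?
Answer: $0$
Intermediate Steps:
$n{\left(y \right)} = y^{2}$
$j{\left(V \right)} = V + 2 V^{2}$ ($j{\left(V \right)} = \left(V^{2} + V^{2}\right) + V = 2 V^{2} + V = V + 2 V^{2}$)
$j{\left(n{\left(0 \right)} \right)} \left(-31\right) \left(-21\right) = 0^{2} \left(1 + 2 \cdot 0^{2}\right) \left(-31\right) \left(-21\right) = 0 \left(1 + 2 \cdot 0\right) \left(-31\right) \left(-21\right) = 0 \left(1 + 0\right) \left(-31\right) \left(-21\right) = 0 \cdot 1 \left(-31\right) \left(-21\right) = 0 \left(-31\right) \left(-21\right) = 0 \left(-21\right) = 0$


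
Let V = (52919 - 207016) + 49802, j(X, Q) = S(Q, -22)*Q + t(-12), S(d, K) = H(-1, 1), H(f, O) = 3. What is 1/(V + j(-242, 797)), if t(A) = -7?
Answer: -1/101911 ≈ -9.8125e-6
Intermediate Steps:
S(d, K) = 3
j(X, Q) = -7 + 3*Q (j(X, Q) = 3*Q - 7 = -7 + 3*Q)
V = -104295 (V = -154097 + 49802 = -104295)
1/(V + j(-242, 797)) = 1/(-104295 + (-7 + 3*797)) = 1/(-104295 + (-7 + 2391)) = 1/(-104295 + 2384) = 1/(-101911) = -1/101911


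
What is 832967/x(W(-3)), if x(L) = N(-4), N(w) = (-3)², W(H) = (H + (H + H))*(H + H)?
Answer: 832967/9 ≈ 92552.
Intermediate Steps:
W(H) = 6*H² (W(H) = (H + 2*H)*(2*H) = (3*H)*(2*H) = 6*H²)
N(w) = 9
x(L) = 9
832967/x(W(-3)) = 832967/9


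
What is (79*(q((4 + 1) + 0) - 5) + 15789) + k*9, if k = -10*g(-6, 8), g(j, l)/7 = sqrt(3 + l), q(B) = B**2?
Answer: 17369 - 630*sqrt(11) ≈ 15280.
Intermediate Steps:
g(j, l) = 7*sqrt(3 + l)
k = -70*sqrt(11) (k = -70*sqrt(3 + 8) = -70*sqrt(11) ≈ -232.16)
(79*(q((4 + 1) + 0) - 5) + 15789) + k*9 = (79*(((4 + 1) + 0)**2 - 5) + 15789) - 70*sqrt(11)*9 = (79*((5 + 0)**2 - 5) + 15789) - 630*sqrt(11) = (79*(5**2 - 5) + 15789) - 630*sqrt(11) = (79*(25 - 5) + 15789) - 630*sqrt(11) = (79*20 + 15789) - 630*sqrt(11) = (1580 + 15789) - 630*sqrt(11) = 17369 - 630*sqrt(11)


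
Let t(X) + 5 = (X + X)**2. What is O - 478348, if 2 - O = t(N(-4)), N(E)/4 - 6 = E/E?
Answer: -481477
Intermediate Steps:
N(E) = 28 (N(E) = 24 + 4*(E/E) = 24 + 4*1 = 24 + 4 = 28)
t(X) = -5 + 4*X**2 (t(X) = -5 + (X + X)**2 = -5 + (2*X)**2 = -5 + 4*X**2)
O = -3129 (O = 2 - (-5 + 4*28**2) = 2 - (-5 + 4*784) = 2 - (-5 + 3136) = 2 - 1*3131 = 2 - 3131 = -3129)
O - 478348 = -3129 - 478348 = -481477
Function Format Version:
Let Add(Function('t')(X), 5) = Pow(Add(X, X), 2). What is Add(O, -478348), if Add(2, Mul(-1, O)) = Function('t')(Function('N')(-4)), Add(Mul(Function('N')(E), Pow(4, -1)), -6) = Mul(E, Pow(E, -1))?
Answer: -481477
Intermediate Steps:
Function('N')(E) = 28 (Function('N')(E) = Add(24, Mul(4, Mul(E, Pow(E, -1)))) = Add(24, Mul(4, 1)) = Add(24, 4) = 28)
Function('t')(X) = Add(-5, Mul(4, Pow(X, 2))) (Function('t')(X) = Add(-5, Pow(Add(X, X), 2)) = Add(-5, Pow(Mul(2, X), 2)) = Add(-5, Mul(4, Pow(X, 2))))
O = -3129 (O = Add(2, Mul(-1, Add(-5, Mul(4, Pow(28, 2))))) = Add(2, Mul(-1, Add(-5, Mul(4, 784)))) = Add(2, Mul(-1, Add(-5, 3136))) = Add(2, Mul(-1, 3131)) = Add(2, -3131) = -3129)
Add(O, -478348) = Add(-3129, -478348) = -481477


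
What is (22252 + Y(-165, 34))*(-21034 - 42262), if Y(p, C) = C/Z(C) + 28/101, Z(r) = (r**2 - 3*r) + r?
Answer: -142256693858/101 ≈ -1.4085e+9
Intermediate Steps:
Z(r) = r**2 - 2*r
Y(p, C) = 28/101 + 1/(-2 + C) (Y(p, C) = C/((C*(-2 + C))) + 28/101 = C*(1/(C*(-2 + C))) + 28*(1/101) = 1/(-2 + C) + 28/101 = 28/101 + 1/(-2 + C))
(22252 + Y(-165, 34))*(-21034 - 42262) = (22252 + (45 + 28*34)/(101*(-2 + 34)))*(-21034 - 42262) = (22252 + (1/101)*(45 + 952)/32)*(-63296) = (22252 + (1/101)*(1/32)*997)*(-63296) = (22252 + 997/3232)*(-63296) = (71919461/3232)*(-63296) = -142256693858/101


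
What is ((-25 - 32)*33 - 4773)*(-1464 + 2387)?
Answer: -6141642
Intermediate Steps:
((-25 - 32)*33 - 4773)*(-1464 + 2387) = (-57*33 - 4773)*923 = (-1881 - 4773)*923 = -6654*923 = -6141642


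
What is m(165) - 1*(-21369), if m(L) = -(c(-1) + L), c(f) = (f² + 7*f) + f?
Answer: 21211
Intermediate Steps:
c(f) = f² + 8*f
m(L) = 7 - L (m(L) = -(-(8 - 1) + L) = -(-1*7 + L) = -(-7 + L) = 7 - L)
m(165) - 1*(-21369) = (7 - 1*165) - 1*(-21369) = (7 - 165) + 21369 = -158 + 21369 = 21211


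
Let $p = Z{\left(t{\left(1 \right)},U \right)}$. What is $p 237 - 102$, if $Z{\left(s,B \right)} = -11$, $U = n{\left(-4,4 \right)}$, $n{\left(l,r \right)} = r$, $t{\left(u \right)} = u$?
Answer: $-2709$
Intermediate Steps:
$U = 4$
$p = -11$
$p 237 - 102 = \left(-11\right) 237 - 102 = -2607 + \left(-181 + 79\right) = -2607 - 102 = -2709$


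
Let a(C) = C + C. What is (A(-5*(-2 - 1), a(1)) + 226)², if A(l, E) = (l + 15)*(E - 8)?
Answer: 2116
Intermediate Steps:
a(C) = 2*C
A(l, E) = (-8 + E)*(15 + l) (A(l, E) = (15 + l)*(-8 + E) = (-8 + E)*(15 + l))
(A(-5*(-2 - 1), a(1)) + 226)² = ((-120 - (-40)*(-2 - 1) + 15*(2*1) + (2*1)*(-5*(-2 - 1))) + 226)² = ((-120 - (-40)*(-3) + 15*2 + 2*(-5*(-3))) + 226)² = ((-120 - 8*15 + 30 + 2*15) + 226)² = ((-120 - 120 + 30 + 30) + 226)² = (-180 + 226)² = 46² = 2116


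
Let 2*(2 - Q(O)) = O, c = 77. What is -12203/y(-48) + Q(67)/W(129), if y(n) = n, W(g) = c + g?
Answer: 1256153/4944 ≈ 254.08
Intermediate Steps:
Q(O) = 2 - O/2
W(g) = 77 + g
-12203/y(-48) + Q(67)/W(129) = -12203/(-48) + (2 - 1/2*67)/(77 + 129) = -12203*(-1/48) + (2 - 67/2)/206 = 12203/48 - 63/2*1/206 = 12203/48 - 63/412 = 1256153/4944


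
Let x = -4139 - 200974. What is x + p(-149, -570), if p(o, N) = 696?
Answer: -204417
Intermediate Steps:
x = -205113
x + p(-149, -570) = -205113 + 696 = -204417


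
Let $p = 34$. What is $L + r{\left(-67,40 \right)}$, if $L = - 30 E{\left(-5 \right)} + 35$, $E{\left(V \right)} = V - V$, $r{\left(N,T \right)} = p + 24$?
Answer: $93$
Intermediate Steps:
$r{\left(N,T \right)} = 58$ ($r{\left(N,T \right)} = 34 + 24 = 58$)
$E{\left(V \right)} = 0$
$L = 35$ ($L = \left(-30\right) 0 + 35 = 0 + 35 = 35$)
$L + r{\left(-67,40 \right)} = 35 + 58 = 93$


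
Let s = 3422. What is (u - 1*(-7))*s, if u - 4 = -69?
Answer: -198476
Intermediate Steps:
u = -65 (u = 4 - 69 = -65)
(u - 1*(-7))*s = (-65 - 1*(-7))*3422 = (-65 + 7)*3422 = -58*3422 = -198476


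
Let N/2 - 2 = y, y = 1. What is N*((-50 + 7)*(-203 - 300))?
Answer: 129774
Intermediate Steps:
N = 6 (N = 4 + 2*1 = 4 + 2 = 6)
N*((-50 + 7)*(-203 - 300)) = 6*((-50 + 7)*(-203 - 300)) = 6*(-43*(-503)) = 6*21629 = 129774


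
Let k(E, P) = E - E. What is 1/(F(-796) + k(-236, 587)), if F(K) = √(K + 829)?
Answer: √33/33 ≈ 0.17408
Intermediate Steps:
F(K) = √(829 + K)
k(E, P) = 0
1/(F(-796) + k(-236, 587)) = 1/(√(829 - 796) + 0) = 1/(√33 + 0) = 1/(√33) = √33/33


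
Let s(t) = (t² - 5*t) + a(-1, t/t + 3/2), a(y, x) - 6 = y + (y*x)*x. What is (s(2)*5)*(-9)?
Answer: 1305/4 ≈ 326.25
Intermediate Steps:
a(y, x) = 6 + y + y*x² (a(y, x) = 6 + (y + (y*x)*x) = 6 + (y + (x*y)*x) = 6 + (y + y*x²) = 6 + y + y*x²)
s(t) = -5/4 + t² - 5*t (s(t) = (t² - 5*t) + (6 - 1 - (t/t + 3/2)²) = (t² - 5*t) + (6 - 1 - (1 + 3*(½))²) = (t² - 5*t) + (6 - 1 - (1 + 3/2)²) = (t² - 5*t) + (6 - 1 - (5/2)²) = (t² - 5*t) + (6 - 1 - 1*25/4) = (t² - 5*t) + (6 - 1 - 25/4) = (t² - 5*t) - 5/4 = -5/4 + t² - 5*t)
(s(2)*5)*(-9) = ((-5/4 + 2² - 5*2)*5)*(-9) = ((-5/4 + 4 - 10)*5)*(-9) = -29/4*5*(-9) = -145/4*(-9) = 1305/4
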